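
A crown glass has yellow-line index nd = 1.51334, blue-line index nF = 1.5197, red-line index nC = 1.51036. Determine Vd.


Abbe number formula: Vd = (nd - 1) / (nF - nC)
  nd - 1 = 1.51334 - 1 = 0.51334
  nF - nC = 1.5197 - 1.51036 = 0.00934
  Vd = 0.51334 / 0.00934 = 54.96

54.96


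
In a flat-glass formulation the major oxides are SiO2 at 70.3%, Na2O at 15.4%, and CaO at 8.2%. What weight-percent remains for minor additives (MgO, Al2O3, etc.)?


Sum the three major oxides:
  SiO2 + Na2O + CaO = 70.3 + 15.4 + 8.2 = 93.9%
Subtract from 100%:
  Others = 100 - 93.9 = 6.1%

6.1%


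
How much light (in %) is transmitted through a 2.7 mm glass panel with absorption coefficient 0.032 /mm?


Beer-Lambert law: T = exp(-alpha * thickness)
  exponent = -0.032 * 2.7 = -0.0864
  T = exp(-0.0864) = 0.9172
  Percentage = 0.9172 * 100 = 91.72%

91.72%


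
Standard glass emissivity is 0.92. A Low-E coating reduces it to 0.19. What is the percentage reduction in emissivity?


Percentage reduction = (1 - coated/uncoated) * 100
  Ratio = 0.19 / 0.92 = 0.2065
  Reduction = (1 - 0.2065) * 100 = 79.3%

79.3%


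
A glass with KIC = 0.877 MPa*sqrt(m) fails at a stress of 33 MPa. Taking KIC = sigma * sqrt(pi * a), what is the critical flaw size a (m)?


Rearrange KIC = sigma * sqrt(pi * a):
  sqrt(pi * a) = KIC / sigma
  sqrt(pi * a) = 0.877 / 33 = 0.026576
  a = (KIC / sigma)^2 / pi
  a = 0.026576^2 / pi = 0.0002248 m

0.0002248 m


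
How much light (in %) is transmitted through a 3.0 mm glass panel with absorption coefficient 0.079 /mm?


Beer-Lambert law: T = exp(-alpha * thickness)
  exponent = -0.079 * 3.0 = -0.237
  T = exp(-0.237) = 0.789
  Percentage = 0.789 * 100 = 78.9%

78.9%


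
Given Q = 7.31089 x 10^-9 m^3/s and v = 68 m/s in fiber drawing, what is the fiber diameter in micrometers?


Cross-sectional area from continuity:
  A = Q / v = 7.31089 x 10^-9 / 68 = 1.075131 x 10^-10 m^2
Diameter from circular cross-section:
  d = sqrt(4A / pi) * 10^6 (m -> um)
  d = sqrt(4 * 1.075131 x 10^-10 / pi) * 10^6 = 11.7 um

11.7 um


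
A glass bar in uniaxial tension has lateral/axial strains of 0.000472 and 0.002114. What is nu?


Poisson's ratio: nu = lateral strain / axial strain
  nu = 0.000472 / 0.002114 = 0.2233

0.2233


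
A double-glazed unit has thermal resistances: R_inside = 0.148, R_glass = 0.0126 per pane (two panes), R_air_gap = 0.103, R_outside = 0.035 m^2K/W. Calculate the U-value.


Total thermal resistance (series):
  R_total = R_in + R_glass + R_air + R_glass + R_out
  R_total = 0.148 + 0.0126 + 0.103 + 0.0126 + 0.035 = 0.3112 m^2K/W
U-value = 1 / R_total = 1 / 0.3112 = 3.213 W/m^2K

3.213 W/m^2K


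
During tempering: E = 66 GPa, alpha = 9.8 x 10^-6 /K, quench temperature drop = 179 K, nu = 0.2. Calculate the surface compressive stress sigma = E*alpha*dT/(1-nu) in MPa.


Tempering stress: sigma = E * alpha * dT / (1 - nu)
  E (MPa) = 66 * 1000 = 66000
  Numerator = 66000 * (9.8 x 10^-6) * 179 = 115.7772
  Denominator = 1 - 0.2 = 0.8
  sigma = 115.7772 / 0.8 = 144.7 MPa

144.7 MPa


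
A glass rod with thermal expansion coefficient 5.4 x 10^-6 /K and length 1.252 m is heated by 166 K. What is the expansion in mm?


Thermal expansion formula: dL = alpha * L0 * dT
  dL = (5.4 x 10^-6) * 1.252 * 166 = 0.00112229 m
Convert to mm: 0.00112229 * 1000 = 1.1223 mm

1.1223 mm


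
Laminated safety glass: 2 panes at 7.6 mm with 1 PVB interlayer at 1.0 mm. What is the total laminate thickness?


Total thickness = glass contribution + PVB contribution
  Glass: 2 * 7.6 = 15.2 mm
  PVB: 1 * 1.0 = 1.0 mm
  Total = 15.2 + 1.0 = 16.2 mm

16.2 mm


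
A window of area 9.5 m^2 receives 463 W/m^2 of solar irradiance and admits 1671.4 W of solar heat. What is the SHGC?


Rearrange Q = Area * SHGC * Irradiance:
  SHGC = Q / (Area * Irradiance)
  SHGC = 1671.4 / (9.5 * 463) = 0.38

0.38


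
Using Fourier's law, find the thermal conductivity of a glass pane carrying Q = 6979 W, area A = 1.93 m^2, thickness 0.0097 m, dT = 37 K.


Fourier's law rearranged: k = Q * t / (A * dT)
  Numerator = 6979 * 0.0097 = 67.6963
  Denominator = 1.93 * 37 = 71.41
  k = 67.6963 / 71.41 = 0.948 W/mK

0.948 W/mK


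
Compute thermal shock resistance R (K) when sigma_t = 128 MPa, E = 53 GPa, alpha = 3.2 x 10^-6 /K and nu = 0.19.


Thermal shock resistance: R = sigma * (1 - nu) / (E * alpha)
  Numerator = 128 * (1 - 0.19) = 103.68
  Denominator = 53 * 1000 * (3.2 x 10^-6) = 0.1696
  R = 103.68 / 0.1696 = 611.3 K

611.3 K


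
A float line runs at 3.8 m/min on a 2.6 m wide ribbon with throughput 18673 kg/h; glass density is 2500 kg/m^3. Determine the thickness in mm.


Ribbon cross-section from mass balance:
  Volume rate = throughput / density = 18673 / 2500 = 7.4692 m^3/h
  thickness = volume rate / (speed * 60 * width), i.e.
  thickness = throughput / (60 * speed * width * density) * 1000
  thickness = 18673 / (60 * 3.8 * 2.6 * 2500) * 1000 = 12.6 mm

12.6 mm


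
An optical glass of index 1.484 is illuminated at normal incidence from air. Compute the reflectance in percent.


Fresnel reflectance at normal incidence:
  R = ((n - 1)/(n + 1))^2
  (n - 1)/(n + 1) = (1.484 - 1)/(1.484 + 1) = 0.194847
  R = 0.194847^2 = 0.0379654
  R(%) = 0.0379654 * 100 = 3.797%

3.797%


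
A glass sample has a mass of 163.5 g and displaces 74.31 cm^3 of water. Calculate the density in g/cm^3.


Use the definition of density:
  rho = mass / volume
  rho = 163.5 / 74.31 = 2.2 g/cm^3

2.2 g/cm^3


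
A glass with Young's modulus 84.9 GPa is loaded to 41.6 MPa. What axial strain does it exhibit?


Rearrange E = sigma / epsilon:
  epsilon = sigma / E
  E (MPa) = 84.9 * 1000 = 84900
  epsilon = 41.6 / 84900 = 0.00049

0.00049


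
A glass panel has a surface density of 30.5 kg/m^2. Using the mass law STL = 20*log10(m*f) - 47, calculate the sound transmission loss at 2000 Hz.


Mass law: STL = 20 * log10(m * f) - 47
  m * f = 30.5 * 2000 = 61000
  log10(61000) = 4.78533
  STL = 20 * 4.78533 - 47 = 95.7066 - 47 = 48.7 dB

48.7 dB


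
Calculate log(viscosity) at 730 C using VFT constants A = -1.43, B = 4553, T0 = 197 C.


VFT equation: log(eta) = A + B / (T - T0)
  T - T0 = 730 - 197 = 533
  B / (T - T0) = 4553 / 533 = 8.542
  log(eta) = -1.43 + 8.542 = 7.112

7.112


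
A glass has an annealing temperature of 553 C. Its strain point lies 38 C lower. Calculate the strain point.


Strain point = annealing point - difference:
  T_strain = 553 - 38 = 515 C

515 C


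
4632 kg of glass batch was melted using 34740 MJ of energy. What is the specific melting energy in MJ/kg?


Rearrange E = m * s for s:
  s = E / m
  s = 34740 / 4632 = 7.5 MJ/kg

7.5 MJ/kg


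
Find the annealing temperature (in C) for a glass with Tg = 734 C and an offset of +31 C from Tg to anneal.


The annealing temperature is Tg plus the offset:
  T_anneal = 734 + 31 = 765 C

765 C


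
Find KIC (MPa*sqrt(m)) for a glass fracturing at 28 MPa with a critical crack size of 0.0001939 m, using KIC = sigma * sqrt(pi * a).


Fracture toughness: KIC = sigma * sqrt(pi * a)
  pi * a = pi * 0.0001939 = 0.000609155
  sqrt(pi * a) = 0.024681
  KIC = 28 * 0.024681 = 0.691 MPa*sqrt(m)

0.691 MPa*sqrt(m)


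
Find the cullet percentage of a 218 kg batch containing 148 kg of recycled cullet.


Cullet ratio = (cullet mass / total batch mass) * 100
  Ratio = 148 / 218 * 100 = 67.89%

67.89%


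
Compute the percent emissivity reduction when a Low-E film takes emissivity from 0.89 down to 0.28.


Percentage reduction = (1 - coated/uncoated) * 100
  Ratio = 0.28 / 0.89 = 0.3146
  Reduction = (1 - 0.3146) * 100 = 68.5%

68.5%


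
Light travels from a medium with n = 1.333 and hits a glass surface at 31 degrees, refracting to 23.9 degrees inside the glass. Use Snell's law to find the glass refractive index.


Apply Snell's law: n1 * sin(theta1) = n2 * sin(theta2)
  n2 = n1 * sin(theta1) / sin(theta2)
  sin(31) = 0.515038
  sin(23.9) = 0.405142
  n2 = 1.333 * 0.515038 / 0.405142 = 1.6946

1.6946


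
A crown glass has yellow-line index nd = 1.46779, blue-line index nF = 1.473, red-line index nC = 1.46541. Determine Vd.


Abbe number formula: Vd = (nd - 1) / (nF - nC)
  nd - 1 = 1.46779 - 1 = 0.46779
  nF - nC = 1.473 - 1.46541 = 0.00759
  Vd = 0.46779 / 0.00759 = 61.63

61.63


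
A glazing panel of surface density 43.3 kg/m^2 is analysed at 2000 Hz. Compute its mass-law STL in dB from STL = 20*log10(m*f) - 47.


Mass law: STL = 20 * log10(m * f) - 47
  m * f = 43.3 * 2000 = 86600
  log10(86600) = 4.93752
  STL = 20 * 4.93752 - 47 = 98.7504 - 47 = 51.8 dB

51.8 dB


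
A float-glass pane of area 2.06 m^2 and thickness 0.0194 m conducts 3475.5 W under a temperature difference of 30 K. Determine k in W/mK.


Fourier's law rearranged: k = Q * t / (A * dT)
  Numerator = 3475.5 * 0.0194 = 67.4247
  Denominator = 2.06 * 30 = 61.8
  k = 67.4247 / 61.8 = 1.091 W/mK

1.091 W/mK


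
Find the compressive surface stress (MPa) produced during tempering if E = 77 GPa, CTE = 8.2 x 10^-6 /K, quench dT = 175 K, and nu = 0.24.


Tempering stress: sigma = E * alpha * dT / (1 - nu)
  E (MPa) = 77 * 1000 = 77000
  Numerator = 77000 * (8.2 x 10^-6) * 175 = 110.495
  Denominator = 1 - 0.24 = 0.76
  sigma = 110.495 / 0.76 = 145.4 MPa

145.4 MPa


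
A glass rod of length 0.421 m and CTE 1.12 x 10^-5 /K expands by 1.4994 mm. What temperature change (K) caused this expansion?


Rearrange dL = alpha * L0 * dT for dT:
  dT = dL / (alpha * L0)
  dL (m) = 1.4994 / 1000 = 0.0014994
  dT = 0.0014994 / ((1.12 x 10^-5) * 0.421) = 318.0 K

318.0 K


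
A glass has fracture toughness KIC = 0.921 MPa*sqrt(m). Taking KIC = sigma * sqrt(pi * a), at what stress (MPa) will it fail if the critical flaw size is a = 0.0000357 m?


Rearrange KIC = sigma * sqrt(pi * a):
  sigma = KIC / sqrt(pi * a)
  sqrt(pi * 0.0000357) = 0.01059
  sigma = 0.921 / 0.01059 = 86.97 MPa

86.97 MPa


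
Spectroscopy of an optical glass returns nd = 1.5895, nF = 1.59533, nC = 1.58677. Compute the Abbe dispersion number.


Abbe number formula: Vd = (nd - 1) / (nF - nC)
  nd - 1 = 1.5895 - 1 = 0.5895
  nF - nC = 1.59533 - 1.58677 = 0.00856
  Vd = 0.5895 / 0.00856 = 68.87

68.87


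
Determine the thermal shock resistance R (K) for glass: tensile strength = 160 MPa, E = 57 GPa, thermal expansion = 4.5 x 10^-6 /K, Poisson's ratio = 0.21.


Thermal shock resistance: R = sigma * (1 - nu) / (E * alpha)
  Numerator = 160 * (1 - 0.21) = 126.4
  Denominator = 57 * 1000 * (4.5 x 10^-6) = 0.2565
  R = 126.4 / 0.2565 = 492.8 K

492.8 K


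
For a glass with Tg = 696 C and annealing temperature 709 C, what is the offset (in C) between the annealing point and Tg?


Offset = T_anneal - Tg:
  offset = 709 - 696 = 13 C

13 C


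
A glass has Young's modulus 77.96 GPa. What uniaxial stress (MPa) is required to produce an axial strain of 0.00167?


Rearrange E = sigma / epsilon:
  sigma = E * epsilon
  E (MPa) = 77.96 * 1000 = 77960
  sigma = 77960 * 0.00167 = 130.19 MPa

130.19 MPa


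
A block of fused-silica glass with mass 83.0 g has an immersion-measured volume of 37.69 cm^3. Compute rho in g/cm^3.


Use the definition of density:
  rho = mass / volume
  rho = 83.0 / 37.69 = 2.202 g/cm^3

2.202 g/cm^3


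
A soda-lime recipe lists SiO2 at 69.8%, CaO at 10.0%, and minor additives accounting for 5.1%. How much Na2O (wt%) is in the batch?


Pieces sum to 100%:
  Na2O = 100 - (SiO2 + CaO + others)
  Na2O = 100 - (69.8 + 10.0 + 5.1) = 15.1%

15.1%


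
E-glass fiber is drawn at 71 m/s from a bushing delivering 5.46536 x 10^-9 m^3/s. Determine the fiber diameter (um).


Cross-sectional area from continuity:
  A = Q / v = 5.46536 x 10^-9 / 71 = 7.69769 x 10^-11 m^2
Diameter from circular cross-section:
  d = sqrt(4A / pi) * 10^6 (m -> um)
  d = sqrt(4 * 7.69769 x 10^-11 / pi) * 10^6 = 9.9 um

9.9 um


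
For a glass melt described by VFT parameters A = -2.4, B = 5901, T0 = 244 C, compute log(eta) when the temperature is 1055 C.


VFT equation: log(eta) = A + B / (T - T0)
  T - T0 = 1055 - 244 = 811
  B / (T - T0) = 5901 / 811 = 7.276
  log(eta) = -2.4 + 7.276 = 4.876

4.876


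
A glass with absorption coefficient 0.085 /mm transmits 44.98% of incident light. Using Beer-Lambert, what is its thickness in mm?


Rearrange T = exp(-alpha * thickness):
  thickness = -ln(T) / alpha
  T = 44.98/100 = 0.4498
  ln(T) = -0.79895
  -ln(T) = 0.79895
  thickness = 0.79895 / 0.085 = 9.4 mm

9.4 mm


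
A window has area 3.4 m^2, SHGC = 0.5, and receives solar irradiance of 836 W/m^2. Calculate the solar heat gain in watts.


Solar heat gain: Q = Area * SHGC * Irradiance
  Q = 3.4 * 0.5 * 836 = 1421.2 W

1421.2 W


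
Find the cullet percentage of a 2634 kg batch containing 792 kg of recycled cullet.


Cullet ratio = (cullet mass / total batch mass) * 100
  Ratio = 792 / 2634 * 100 = 30.07%

30.07%


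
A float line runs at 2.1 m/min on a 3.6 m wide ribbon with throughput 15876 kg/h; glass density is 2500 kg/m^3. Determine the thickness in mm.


Ribbon cross-section from mass balance:
  Volume rate = throughput / density = 15876 / 2500 = 6.3504 m^3/h
  thickness = volume rate / (speed * 60 * width), i.e.
  thickness = throughput / (60 * speed * width * density) * 1000
  thickness = 15876 / (60 * 2.1 * 3.6 * 2500) * 1000 = 14.0 mm

14.0 mm


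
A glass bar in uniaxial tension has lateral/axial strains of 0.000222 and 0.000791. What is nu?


Poisson's ratio: nu = lateral strain / axial strain
  nu = 0.000222 / 0.000791 = 0.2807

0.2807


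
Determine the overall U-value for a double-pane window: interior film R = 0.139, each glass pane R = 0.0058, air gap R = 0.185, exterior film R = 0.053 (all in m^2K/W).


Total thermal resistance (series):
  R_total = R_in + R_glass + R_air + R_glass + R_out
  R_total = 0.139 + 0.0058 + 0.185 + 0.0058 + 0.053 = 0.3886 m^2K/W
U-value = 1 / R_total = 1 / 0.3886 = 2.573 W/m^2K

2.573 W/m^2K


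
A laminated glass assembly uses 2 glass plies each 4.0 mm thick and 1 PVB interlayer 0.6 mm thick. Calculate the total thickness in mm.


Total thickness = glass contribution + PVB contribution
  Glass: 2 * 4.0 = 8.0 mm
  PVB: 1 * 0.6 = 0.6 mm
  Total = 8.0 + 0.6 = 8.6 mm

8.6 mm


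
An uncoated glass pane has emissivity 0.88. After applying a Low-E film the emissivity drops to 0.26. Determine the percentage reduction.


Percentage reduction = (1 - coated/uncoated) * 100
  Ratio = 0.26 / 0.88 = 0.2955
  Reduction = (1 - 0.2955) * 100 = 70.5%

70.5%


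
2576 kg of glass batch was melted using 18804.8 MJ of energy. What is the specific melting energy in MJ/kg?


Rearrange E = m * s for s:
  s = E / m
  s = 18804.8 / 2576 = 7.3 MJ/kg

7.3 MJ/kg


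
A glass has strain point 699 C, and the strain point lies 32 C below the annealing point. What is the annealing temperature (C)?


T_anneal = T_strain + gap:
  T_anneal = 699 + 32 = 731 C

731 C


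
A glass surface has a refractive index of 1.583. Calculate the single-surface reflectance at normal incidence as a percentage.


Fresnel reflectance at normal incidence:
  R = ((n - 1)/(n + 1))^2
  (n - 1)/(n + 1) = (1.583 - 1)/(1.583 + 1) = 0.225707
  R = 0.225707^2 = 0.0509436
  R(%) = 0.0509436 * 100 = 5.094%

5.094%


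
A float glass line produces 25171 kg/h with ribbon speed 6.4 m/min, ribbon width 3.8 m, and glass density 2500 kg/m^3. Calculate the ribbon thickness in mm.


Ribbon cross-section from mass balance:
  Volume rate = throughput / density = 25171 / 2500 = 10.0684 m^3/h
  thickness = volume rate / (speed * 60 * width), i.e.
  thickness = throughput / (60 * speed * width * density) * 1000
  thickness = 25171 / (60 * 6.4 * 3.8 * 2500) * 1000 = 6.9 mm

6.9 mm


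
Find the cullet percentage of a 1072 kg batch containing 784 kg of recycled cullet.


Cullet ratio = (cullet mass / total batch mass) * 100
  Ratio = 784 / 1072 * 100 = 73.13%

73.13%


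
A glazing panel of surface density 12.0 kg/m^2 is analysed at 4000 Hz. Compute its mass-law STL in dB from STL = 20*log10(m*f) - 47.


Mass law: STL = 20 * log10(m * f) - 47
  m * f = 12.0 * 4000 = 48000
  log10(48000) = 4.68124
  STL = 20 * 4.68124 - 47 = 93.6248 - 47 = 46.6 dB

46.6 dB


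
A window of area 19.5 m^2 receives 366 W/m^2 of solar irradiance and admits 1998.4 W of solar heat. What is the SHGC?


Rearrange Q = Area * SHGC * Irradiance:
  SHGC = Q / (Area * Irradiance)
  SHGC = 1998.4 / (19.5 * 366) = 0.28

0.28


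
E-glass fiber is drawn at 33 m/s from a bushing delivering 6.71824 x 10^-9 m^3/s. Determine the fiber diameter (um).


Cross-sectional area from continuity:
  A = Q / v = 6.71824 x 10^-9 / 33 = 2.03583 x 10^-10 m^2
Diameter from circular cross-section:
  d = sqrt(4A / pi) * 10^6 (m -> um)
  d = sqrt(4 * 2.03583 x 10^-10 / pi) * 10^6 = 16.1 um

16.1 um


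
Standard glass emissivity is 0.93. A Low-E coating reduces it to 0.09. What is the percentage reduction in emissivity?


Percentage reduction = (1 - coated/uncoated) * 100
  Ratio = 0.09 / 0.93 = 0.0968
  Reduction = (1 - 0.0968) * 100 = 90.3%

90.3%


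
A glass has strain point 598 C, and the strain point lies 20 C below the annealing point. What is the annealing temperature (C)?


T_anneal = T_strain + gap:
  T_anneal = 598 + 20 = 618 C

618 C


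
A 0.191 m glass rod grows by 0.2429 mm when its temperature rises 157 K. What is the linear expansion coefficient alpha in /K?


Rearrange dL = alpha * L0 * dT for alpha:
  alpha = dL / (L0 * dT)
  alpha = (0.2429 / 1000) / (0.191 * 157) = 0.0000081 /K = 8.1 x 10^-6 /K

8.1 x 10^-6 /K


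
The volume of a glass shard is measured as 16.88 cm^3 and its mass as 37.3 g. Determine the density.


Use the definition of density:
  rho = mass / volume
  rho = 37.3 / 16.88 = 2.21 g/cm^3

2.21 g/cm^3


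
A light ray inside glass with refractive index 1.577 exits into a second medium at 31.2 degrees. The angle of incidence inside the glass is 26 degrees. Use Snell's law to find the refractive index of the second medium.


Apply Snell's law: n1 * sin(theta1) = n2 * sin(theta2)
  n2 = n1 * sin(theta1) / sin(theta2)
  sin(26) = 0.438371
  sin(31.2) = 0.518027
  n2 = 1.577 * 0.438371 / 0.518027 = 1.3345

1.3345


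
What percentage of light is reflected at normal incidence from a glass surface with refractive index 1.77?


Fresnel reflectance at normal incidence:
  R = ((n - 1)/(n + 1))^2
  (n - 1)/(n + 1) = (1.77 - 1)/(1.77 + 1) = 0.277978
  R = 0.277978^2 = 0.0772718
  R(%) = 0.0772718 * 100 = 7.727%

7.727%


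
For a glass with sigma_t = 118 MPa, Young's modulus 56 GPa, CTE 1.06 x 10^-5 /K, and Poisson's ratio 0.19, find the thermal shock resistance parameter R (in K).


Thermal shock resistance: R = sigma * (1 - nu) / (E * alpha)
  Numerator = 118 * (1 - 0.19) = 95.58
  Denominator = 56 * 1000 * (1.06 x 10^-5) = 0.5936
  R = 95.58 / 0.5936 = 161.0 K

161.0 K


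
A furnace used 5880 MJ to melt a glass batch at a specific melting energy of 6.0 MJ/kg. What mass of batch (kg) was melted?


Rearrange E = m * s for m:
  m = E / s
  m = 5880 / 6.0 = 980.0 kg

980.0 kg


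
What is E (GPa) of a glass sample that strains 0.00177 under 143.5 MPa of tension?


Young's modulus: E = stress / strain
  E = 143.5 MPa / 0.00177 = 81073.45 MPa
Convert to GPa: 81073.45 / 1000 = 81.07 GPa

81.07 GPa


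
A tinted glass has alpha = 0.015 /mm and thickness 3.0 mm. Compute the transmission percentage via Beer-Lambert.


Beer-Lambert law: T = exp(-alpha * thickness)
  exponent = -0.015 * 3.0 = -0.045
  T = exp(-0.045) = 0.956
  Percentage = 0.956 * 100 = 95.6%

95.6%


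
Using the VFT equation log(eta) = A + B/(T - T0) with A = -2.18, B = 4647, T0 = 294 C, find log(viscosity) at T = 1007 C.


VFT equation: log(eta) = A + B / (T - T0)
  T - T0 = 1007 - 294 = 713
  B / (T - T0) = 4647 / 713 = 6.518
  log(eta) = -2.18 + 6.518 = 4.338

4.338


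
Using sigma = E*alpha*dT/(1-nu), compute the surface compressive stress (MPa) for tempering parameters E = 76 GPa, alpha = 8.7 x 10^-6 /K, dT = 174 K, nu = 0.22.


Tempering stress: sigma = E * alpha * dT / (1 - nu)
  E (MPa) = 76 * 1000 = 76000
  Numerator = 76000 * (8.7 x 10^-6) * 174 = 115.0488
  Denominator = 1 - 0.22 = 0.78
  sigma = 115.0488 / 0.78 = 147.5 MPa

147.5 MPa


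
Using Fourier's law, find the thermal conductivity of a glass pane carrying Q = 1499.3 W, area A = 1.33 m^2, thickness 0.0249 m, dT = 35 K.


Fourier's law rearranged: k = Q * t / (A * dT)
  Numerator = 1499.3 * 0.0249 = 37.33257
  Denominator = 1.33 * 35 = 46.55
  k = 37.33257 / 46.55 = 0.802 W/mK

0.802 W/mK


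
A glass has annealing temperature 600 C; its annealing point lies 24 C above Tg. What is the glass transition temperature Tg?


Rearrange T_anneal = Tg + offset for Tg:
  Tg = T_anneal - offset = 600 - 24 = 576 C

576 C


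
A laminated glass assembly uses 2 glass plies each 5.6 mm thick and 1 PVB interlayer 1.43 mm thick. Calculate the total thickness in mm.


Total thickness = glass contribution + PVB contribution
  Glass: 2 * 5.6 = 11.2 mm
  PVB: 1 * 1.43 = 1.43 mm
  Total = 11.2 + 1.43 = 12.63 mm

12.63 mm


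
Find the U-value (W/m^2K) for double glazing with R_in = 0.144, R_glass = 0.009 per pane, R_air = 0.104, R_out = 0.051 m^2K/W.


Total thermal resistance (series):
  R_total = R_in + R_glass + R_air + R_glass + R_out
  R_total = 0.144 + 0.009 + 0.104 + 0.009 + 0.051 = 0.317 m^2K/W
U-value = 1 / R_total = 1 / 0.317 = 3.155 W/m^2K

3.155 W/m^2K


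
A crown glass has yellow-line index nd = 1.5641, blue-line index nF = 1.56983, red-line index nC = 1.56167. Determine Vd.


Abbe number formula: Vd = (nd - 1) / (nF - nC)
  nd - 1 = 1.5641 - 1 = 0.5641
  nF - nC = 1.56983 - 1.56167 = 0.00816
  Vd = 0.5641 / 0.00816 = 69.13

69.13


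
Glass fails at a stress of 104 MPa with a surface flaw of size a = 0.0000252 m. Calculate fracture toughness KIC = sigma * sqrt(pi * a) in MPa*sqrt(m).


Fracture toughness: KIC = sigma * sqrt(pi * a)
  pi * a = pi * 0.0000252 = 0.000079168
  sqrt(pi * a) = 0.008898
  KIC = 104 * 0.008898 = 0.925 MPa*sqrt(m)

0.925 MPa*sqrt(m)


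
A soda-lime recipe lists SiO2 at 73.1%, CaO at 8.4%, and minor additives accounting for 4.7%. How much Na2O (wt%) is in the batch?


Pieces sum to 100%:
  Na2O = 100 - (SiO2 + CaO + others)
  Na2O = 100 - (73.1 + 8.4 + 4.7) = 13.8%

13.8%


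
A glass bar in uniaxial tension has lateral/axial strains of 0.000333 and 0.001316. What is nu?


Poisson's ratio: nu = lateral strain / axial strain
  nu = 0.000333 / 0.001316 = 0.253

0.253


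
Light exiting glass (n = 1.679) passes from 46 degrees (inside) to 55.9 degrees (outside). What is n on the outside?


Apply Snell's law: n1 * sin(theta1) = n2 * sin(theta2)
  n2 = n1 * sin(theta1) / sin(theta2)
  sin(46) = 0.71934
  sin(55.9) = 0.82806
  n2 = 1.679 * 0.71934 / 0.82806 = 1.4586

1.4586


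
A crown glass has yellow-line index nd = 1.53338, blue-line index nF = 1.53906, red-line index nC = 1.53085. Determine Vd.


Abbe number formula: Vd = (nd - 1) / (nF - nC)
  nd - 1 = 1.53338 - 1 = 0.53338
  nF - nC = 1.53906 - 1.53085 = 0.00821
  Vd = 0.53338 / 0.00821 = 64.97

64.97


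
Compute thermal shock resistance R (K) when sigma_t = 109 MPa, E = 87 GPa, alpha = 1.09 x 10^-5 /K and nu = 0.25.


Thermal shock resistance: R = sigma * (1 - nu) / (E * alpha)
  Numerator = 109 * (1 - 0.25) = 81.75
  Denominator = 87 * 1000 * (1.09 x 10^-5) = 0.9483
  R = 81.75 / 0.9483 = 86.2 K

86.2 K


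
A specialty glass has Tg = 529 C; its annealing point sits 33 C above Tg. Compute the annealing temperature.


The annealing temperature is Tg plus the offset:
  T_anneal = 529 + 33 = 562 C

562 C


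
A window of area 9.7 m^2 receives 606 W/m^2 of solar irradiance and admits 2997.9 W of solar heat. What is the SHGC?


Rearrange Q = Area * SHGC * Irradiance:
  SHGC = Q / (Area * Irradiance)
  SHGC = 2997.9 / (9.7 * 606) = 0.51

0.51


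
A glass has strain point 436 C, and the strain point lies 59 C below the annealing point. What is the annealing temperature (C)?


T_anneal = T_strain + gap:
  T_anneal = 436 + 59 = 495 C

495 C


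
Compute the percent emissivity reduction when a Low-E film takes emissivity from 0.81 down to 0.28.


Percentage reduction = (1 - coated/uncoated) * 100
  Ratio = 0.28 / 0.81 = 0.3457
  Reduction = (1 - 0.3457) * 100 = 65.4%

65.4%


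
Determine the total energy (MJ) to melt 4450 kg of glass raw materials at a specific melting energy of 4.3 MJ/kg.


Total energy = mass * specific energy
  E = 4450 * 4.3 = 19135 MJ

19135 MJ


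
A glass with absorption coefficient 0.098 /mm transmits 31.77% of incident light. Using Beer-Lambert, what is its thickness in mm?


Rearrange T = exp(-alpha * thickness):
  thickness = -ln(T) / alpha
  T = 31.77/100 = 0.3177
  ln(T) = -1.14665
  -ln(T) = 1.14665
  thickness = 1.14665 / 0.098 = 11.7 mm

11.7 mm


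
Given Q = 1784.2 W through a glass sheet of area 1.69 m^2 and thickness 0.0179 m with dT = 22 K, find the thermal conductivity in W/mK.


Fourier's law rearranged: k = Q * t / (A * dT)
  Numerator = 1784.2 * 0.0179 = 31.93718
  Denominator = 1.69 * 22 = 37.18
  k = 31.93718 / 37.18 = 0.859 W/mK

0.859 W/mK


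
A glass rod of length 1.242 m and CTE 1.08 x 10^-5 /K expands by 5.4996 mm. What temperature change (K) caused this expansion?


Rearrange dL = alpha * L0 * dT for dT:
  dT = dL / (alpha * L0)
  dL (m) = 5.4996 / 1000 = 0.0054996
  dT = 0.0054996 / ((1.08 x 10^-5) * 1.242) = 410.0 K

410.0 K


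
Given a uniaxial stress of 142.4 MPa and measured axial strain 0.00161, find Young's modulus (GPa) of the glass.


Young's modulus: E = stress / strain
  E = 142.4 MPa / 0.00161 = 88447.2 MPa
Convert to GPa: 88447.2 / 1000 = 88.45 GPa

88.45 GPa


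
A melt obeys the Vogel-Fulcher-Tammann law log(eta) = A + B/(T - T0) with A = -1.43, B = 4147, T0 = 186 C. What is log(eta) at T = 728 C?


VFT equation: log(eta) = A + B / (T - T0)
  T - T0 = 728 - 186 = 542
  B / (T - T0) = 4147 / 542 = 7.651
  log(eta) = -1.43 + 7.651 = 6.221

6.221


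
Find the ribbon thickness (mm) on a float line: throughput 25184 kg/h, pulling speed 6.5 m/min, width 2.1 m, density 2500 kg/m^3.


Ribbon cross-section from mass balance:
  Volume rate = throughput / density = 25184 / 2500 = 10.0736 m^3/h
  thickness = volume rate / (speed * 60 * width), i.e.
  thickness = throughput / (60 * speed * width * density) * 1000
  thickness = 25184 / (60 * 6.5 * 2.1 * 2500) * 1000 = 12.3 mm

12.3 mm


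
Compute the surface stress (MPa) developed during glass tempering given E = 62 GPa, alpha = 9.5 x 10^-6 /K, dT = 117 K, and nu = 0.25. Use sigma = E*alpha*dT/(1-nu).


Tempering stress: sigma = E * alpha * dT / (1 - nu)
  E (MPa) = 62 * 1000 = 62000
  Numerator = 62000 * (9.5 x 10^-6) * 117 = 68.913
  Denominator = 1 - 0.25 = 0.75
  sigma = 68.913 / 0.75 = 91.9 MPa

91.9 MPa


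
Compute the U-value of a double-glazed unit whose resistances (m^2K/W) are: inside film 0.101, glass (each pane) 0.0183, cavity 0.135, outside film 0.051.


Total thermal resistance (series):
  R_total = R_in + R_glass + R_air + R_glass + R_out
  R_total = 0.101 + 0.0183 + 0.135 + 0.0183 + 0.051 = 0.3236 m^2K/W
U-value = 1 / R_total = 1 / 0.3236 = 3.09 W/m^2K

3.09 W/m^2K


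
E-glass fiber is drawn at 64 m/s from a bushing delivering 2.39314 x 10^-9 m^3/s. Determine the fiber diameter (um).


Cross-sectional area from continuity:
  A = Q / v = 2.39314 x 10^-9 / 64 = 3.739281 x 10^-11 m^2
Diameter from circular cross-section:
  d = sqrt(4A / pi) * 10^6 (m -> um)
  d = sqrt(4 * 3.739281 x 10^-11 / pi) * 10^6 = 6.9 um

6.9 um


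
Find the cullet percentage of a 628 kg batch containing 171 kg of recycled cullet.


Cullet ratio = (cullet mass / total batch mass) * 100
  Ratio = 171 / 628 * 100 = 27.23%

27.23%


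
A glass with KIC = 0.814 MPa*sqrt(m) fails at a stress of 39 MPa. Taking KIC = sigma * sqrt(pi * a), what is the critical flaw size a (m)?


Rearrange KIC = sigma * sqrt(pi * a):
  sqrt(pi * a) = KIC / sigma
  sqrt(pi * a) = 0.814 / 39 = 0.020872
  a = (KIC / sigma)^2 / pi
  a = 0.020872^2 / pi = 0.0001387 m

0.0001387 m


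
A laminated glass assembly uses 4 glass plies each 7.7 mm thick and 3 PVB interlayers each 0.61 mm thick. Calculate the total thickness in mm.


Total thickness = glass contribution + PVB contribution
  Glass: 4 * 7.7 = 30.8 mm
  PVB: 3 * 0.61 = 1.83 mm
  Total = 30.8 + 1.83 = 32.63 mm

32.63 mm


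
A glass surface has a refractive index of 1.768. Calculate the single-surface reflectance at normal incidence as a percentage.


Fresnel reflectance at normal incidence:
  R = ((n - 1)/(n + 1))^2
  (n - 1)/(n + 1) = (1.768 - 1)/(1.768 + 1) = 0.277457
  R = 0.277457^2 = 0.0769824
  R(%) = 0.0769824 * 100 = 7.698%

7.698%


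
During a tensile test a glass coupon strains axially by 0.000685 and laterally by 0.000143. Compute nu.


Poisson's ratio: nu = lateral strain / axial strain
  nu = 0.000143 / 0.000685 = 0.2088

0.2088


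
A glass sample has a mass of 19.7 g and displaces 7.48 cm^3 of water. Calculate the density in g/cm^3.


Use the definition of density:
  rho = mass / volume
  rho = 19.7 / 7.48 = 2.634 g/cm^3

2.634 g/cm^3


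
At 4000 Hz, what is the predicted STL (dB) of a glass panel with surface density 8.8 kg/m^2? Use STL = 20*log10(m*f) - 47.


Mass law: STL = 20 * log10(m * f) - 47
  m * f = 8.8 * 4000 = 35200
  log10(35200) = 4.54654
  STL = 20 * 4.54654 - 47 = 90.9308 - 47 = 43.9 dB

43.9 dB


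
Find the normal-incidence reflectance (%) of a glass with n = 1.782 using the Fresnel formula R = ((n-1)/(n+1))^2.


Fresnel reflectance at normal incidence:
  R = ((n - 1)/(n + 1))^2
  (n - 1)/(n + 1) = (1.782 - 1)/(1.782 + 1) = 0.281093
  R = 0.281093^2 = 0.0790133
  R(%) = 0.0790133 * 100 = 7.901%

7.901%


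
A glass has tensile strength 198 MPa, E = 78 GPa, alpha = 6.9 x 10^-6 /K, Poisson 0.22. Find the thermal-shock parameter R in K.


Thermal shock resistance: R = sigma * (1 - nu) / (E * alpha)
  Numerator = 198 * (1 - 0.22) = 154.44
  Denominator = 78 * 1000 * (6.9 x 10^-6) = 0.5382
  R = 154.44 / 0.5382 = 287.0 K

287.0 K


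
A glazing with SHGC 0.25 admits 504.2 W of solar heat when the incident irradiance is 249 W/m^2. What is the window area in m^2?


Rearrange Q = Area * SHGC * Irradiance:
  Area = Q / (SHGC * Irradiance)
  Area = 504.2 / (0.25 * 249) = 8.1 m^2

8.1 m^2


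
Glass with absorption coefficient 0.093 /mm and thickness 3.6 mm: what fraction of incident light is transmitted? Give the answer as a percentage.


Beer-Lambert law: T = exp(-alpha * thickness)
  exponent = -0.093 * 3.6 = -0.3348
  T = exp(-0.3348) = 0.7155
  Percentage = 0.7155 * 100 = 71.55%

71.55%


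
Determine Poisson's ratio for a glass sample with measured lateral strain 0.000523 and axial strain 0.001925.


Poisson's ratio: nu = lateral strain / axial strain
  nu = 0.000523 / 0.001925 = 0.2717

0.2717


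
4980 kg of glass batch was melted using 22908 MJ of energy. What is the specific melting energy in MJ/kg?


Rearrange E = m * s for s:
  s = E / m
  s = 22908 / 4980 = 4.6 MJ/kg

4.6 MJ/kg


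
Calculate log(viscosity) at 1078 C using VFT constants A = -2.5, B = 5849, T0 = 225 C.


VFT equation: log(eta) = A + B / (T - T0)
  T - T0 = 1078 - 225 = 853
  B / (T - T0) = 5849 / 853 = 6.857
  log(eta) = -2.5 + 6.857 = 4.357

4.357


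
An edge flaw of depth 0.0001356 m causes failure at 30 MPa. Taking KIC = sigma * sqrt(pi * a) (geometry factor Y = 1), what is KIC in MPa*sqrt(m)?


Fracture toughness: KIC = sigma * sqrt(pi * a)
  pi * a = pi * 0.0001356 = 0.000426
  sqrt(pi * a) = 0.02064
  KIC = 30 * 0.02064 = 0.619 MPa*sqrt(m)

0.619 MPa*sqrt(m)


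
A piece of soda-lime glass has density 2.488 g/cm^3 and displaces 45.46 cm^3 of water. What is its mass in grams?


Rearrange rho = m / V:
  m = rho * V
  m = 2.488 * 45.46 = 113.104 g

113.104 g


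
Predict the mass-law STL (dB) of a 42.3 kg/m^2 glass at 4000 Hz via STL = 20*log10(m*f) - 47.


Mass law: STL = 20 * log10(m * f) - 47
  m * f = 42.3 * 4000 = 169200
  log10(169200) = 5.2284
  STL = 20 * 5.2284 - 47 = 104.568 - 47 = 57.6 dB

57.6 dB


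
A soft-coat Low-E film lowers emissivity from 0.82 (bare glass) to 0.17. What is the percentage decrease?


Percentage reduction = (1 - coated/uncoated) * 100
  Ratio = 0.17 / 0.82 = 0.2073
  Reduction = (1 - 0.2073) * 100 = 79.3%

79.3%


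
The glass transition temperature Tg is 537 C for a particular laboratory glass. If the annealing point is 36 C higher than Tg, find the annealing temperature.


The annealing temperature is Tg plus the offset:
  T_anneal = 537 + 36 = 573 C

573 C


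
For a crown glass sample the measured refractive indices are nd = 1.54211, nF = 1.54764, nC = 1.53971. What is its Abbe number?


Abbe number formula: Vd = (nd - 1) / (nF - nC)
  nd - 1 = 1.54211 - 1 = 0.54211
  nF - nC = 1.54764 - 1.53971 = 0.00793
  Vd = 0.54211 / 0.00793 = 68.36

68.36


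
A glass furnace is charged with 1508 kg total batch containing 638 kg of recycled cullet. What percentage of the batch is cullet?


Cullet ratio = (cullet mass / total batch mass) * 100
  Ratio = 638 / 1508 * 100 = 42.31%

42.31%


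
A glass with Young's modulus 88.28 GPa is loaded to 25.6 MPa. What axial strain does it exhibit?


Rearrange E = sigma / epsilon:
  epsilon = sigma / E
  E (MPa) = 88.28 * 1000 = 88280
  epsilon = 25.6 / 88280 = 0.00029

0.00029


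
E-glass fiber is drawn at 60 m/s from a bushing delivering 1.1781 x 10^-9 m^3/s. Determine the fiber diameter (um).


Cross-sectional area from continuity:
  A = Q / v = 1.1781 x 10^-9 / 60 = 1.9635 x 10^-11 m^2
Diameter from circular cross-section:
  d = sqrt(4A / pi) * 10^6 (m -> um)
  d = sqrt(4 * 1.9635 x 10^-11 / pi) * 10^6 = 5.0 um

5.0 um


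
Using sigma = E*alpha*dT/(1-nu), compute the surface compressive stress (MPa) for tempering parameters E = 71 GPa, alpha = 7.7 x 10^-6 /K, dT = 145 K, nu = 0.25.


Tempering stress: sigma = E * alpha * dT / (1 - nu)
  E (MPa) = 71 * 1000 = 71000
  Numerator = 71000 * (7.7 x 10^-6) * 145 = 79.2715
  Denominator = 1 - 0.25 = 0.75
  sigma = 79.2715 / 0.75 = 105.7 MPa

105.7 MPa


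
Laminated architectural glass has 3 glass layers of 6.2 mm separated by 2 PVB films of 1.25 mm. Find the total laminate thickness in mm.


Total thickness = glass contribution + PVB contribution
  Glass: 3 * 6.2 = 18.6 mm
  PVB: 2 * 1.25 = 2.5 mm
  Total = 18.6 + 2.5 = 21.1 mm

21.1 mm


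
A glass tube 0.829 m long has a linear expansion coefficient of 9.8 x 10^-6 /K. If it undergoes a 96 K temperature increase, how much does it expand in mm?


Thermal expansion formula: dL = alpha * L0 * dT
  dL = (9.8 x 10^-6) * 0.829 * 96 = 0.00077992 m
Convert to mm: 0.00077992 * 1000 = 0.7799 mm

0.7799 mm


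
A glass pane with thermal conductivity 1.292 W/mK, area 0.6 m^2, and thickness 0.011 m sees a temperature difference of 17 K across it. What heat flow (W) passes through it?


Fourier's law: Q = k * A * dT / t
  Q = 1.292 * 0.6 * 17 / 0.011
  Q = 13.1784 / 0.011 = 1198 W

1198 W


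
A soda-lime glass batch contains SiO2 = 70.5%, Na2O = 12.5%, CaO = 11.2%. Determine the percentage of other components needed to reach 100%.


Sum the three major oxides:
  SiO2 + Na2O + CaO = 70.5 + 12.5 + 11.2 = 94.2%
Subtract from 100%:
  Others = 100 - 94.2 = 5.8%

5.8%


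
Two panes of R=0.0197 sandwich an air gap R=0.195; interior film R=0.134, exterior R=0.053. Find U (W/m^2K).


Total thermal resistance (series):
  R_total = R_in + R_glass + R_air + R_glass + R_out
  R_total = 0.134 + 0.0197 + 0.195 + 0.0197 + 0.053 = 0.4214 m^2K/W
U-value = 1 / R_total = 1 / 0.4214 = 2.373 W/m^2K

2.373 W/m^2K


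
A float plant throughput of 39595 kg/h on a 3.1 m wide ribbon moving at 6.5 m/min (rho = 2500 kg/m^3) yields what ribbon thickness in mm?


Ribbon cross-section from mass balance:
  Volume rate = throughput / density = 39595 / 2500 = 15.838 m^3/h
  thickness = volume rate / (speed * 60 * width), i.e.
  thickness = throughput / (60 * speed * width * density) * 1000
  thickness = 39595 / (60 * 6.5 * 3.1 * 2500) * 1000 = 13.1 mm

13.1 mm


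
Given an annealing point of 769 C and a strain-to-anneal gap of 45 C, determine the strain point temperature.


Strain point = annealing point - difference:
  T_strain = 769 - 45 = 724 C

724 C


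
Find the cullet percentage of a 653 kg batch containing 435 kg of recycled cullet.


Cullet ratio = (cullet mass / total batch mass) * 100
  Ratio = 435 / 653 * 100 = 66.62%

66.62%


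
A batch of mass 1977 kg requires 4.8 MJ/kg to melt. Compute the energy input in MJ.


Total energy = mass * specific energy
  E = 1977 * 4.8 = 9489.6 MJ

9489.6 MJ


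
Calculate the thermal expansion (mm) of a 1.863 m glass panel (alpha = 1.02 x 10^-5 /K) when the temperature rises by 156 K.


Thermal expansion formula: dL = alpha * L0 * dT
  dL = (1.02 x 10^-5) * 1.863 * 156 = 0.00296441 m
Convert to mm: 0.00296441 * 1000 = 2.9644 mm

2.9644 mm


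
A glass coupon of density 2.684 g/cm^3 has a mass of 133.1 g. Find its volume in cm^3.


Rearrange rho = m / V:
  V = m / rho
  V = 133.1 / 2.684 = 49.59 cm^3

49.59 cm^3


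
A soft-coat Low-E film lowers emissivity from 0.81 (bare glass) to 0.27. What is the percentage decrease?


Percentage reduction = (1 - coated/uncoated) * 100
  Ratio = 0.27 / 0.81 = 0.3333
  Reduction = (1 - 0.3333) * 100 = 66.7%

66.7%


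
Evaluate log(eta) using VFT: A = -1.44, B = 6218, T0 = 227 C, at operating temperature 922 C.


VFT equation: log(eta) = A + B / (T - T0)
  T - T0 = 922 - 227 = 695
  B / (T - T0) = 6218 / 695 = 8.947
  log(eta) = -1.44 + 8.947 = 7.507

7.507


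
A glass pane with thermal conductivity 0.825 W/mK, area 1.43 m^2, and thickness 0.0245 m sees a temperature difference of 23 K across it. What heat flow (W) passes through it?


Fourier's law: Q = k * A * dT / t
  Q = 0.825 * 1.43 * 23 / 0.0245
  Q = 27.13425 / 0.0245 = 1107.5 W

1107.5 W


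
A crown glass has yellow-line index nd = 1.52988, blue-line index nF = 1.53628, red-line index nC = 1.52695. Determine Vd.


Abbe number formula: Vd = (nd - 1) / (nF - nC)
  nd - 1 = 1.52988 - 1 = 0.52988
  nF - nC = 1.53628 - 1.52695 = 0.00933
  Vd = 0.52988 / 0.00933 = 56.79

56.79


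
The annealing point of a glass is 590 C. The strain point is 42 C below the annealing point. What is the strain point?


Strain point = annealing point - difference:
  T_strain = 590 - 42 = 548 C

548 C


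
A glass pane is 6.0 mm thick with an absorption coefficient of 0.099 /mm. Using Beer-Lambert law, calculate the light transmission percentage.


Beer-Lambert law: T = exp(-alpha * thickness)
  exponent = -0.099 * 6.0 = -0.594
  T = exp(-0.594) = 0.5521
  Percentage = 0.5521 * 100 = 55.21%

55.21%


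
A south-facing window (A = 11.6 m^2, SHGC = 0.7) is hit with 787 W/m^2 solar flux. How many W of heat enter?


Solar heat gain: Q = Area * SHGC * Irradiance
  Q = 11.6 * 0.7 * 787 = 6390.4 W

6390.4 W


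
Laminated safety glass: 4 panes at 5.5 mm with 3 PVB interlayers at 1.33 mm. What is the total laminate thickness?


Total thickness = glass contribution + PVB contribution
  Glass: 4 * 5.5 = 22.0 mm
  PVB: 3 * 1.33 = 3.99 mm
  Total = 22.0 + 3.99 = 25.99 mm

25.99 mm


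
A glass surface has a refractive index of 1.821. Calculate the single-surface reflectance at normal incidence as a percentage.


Fresnel reflectance at normal incidence:
  R = ((n - 1)/(n + 1))^2
  (n - 1)/(n + 1) = (1.821 - 1)/(1.821 + 1) = 0.291032
  R = 0.291032^2 = 0.0846996
  R(%) = 0.0846996 * 100 = 8.47%

8.47%


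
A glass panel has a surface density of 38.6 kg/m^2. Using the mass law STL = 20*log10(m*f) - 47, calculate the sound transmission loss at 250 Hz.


Mass law: STL = 20 * log10(m * f) - 47
  m * f = 38.6 * 250 = 9650
  log10(9650) = 3.98453
  STL = 20 * 3.98453 - 47 = 79.6906 - 47 = 32.7 dB

32.7 dB
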